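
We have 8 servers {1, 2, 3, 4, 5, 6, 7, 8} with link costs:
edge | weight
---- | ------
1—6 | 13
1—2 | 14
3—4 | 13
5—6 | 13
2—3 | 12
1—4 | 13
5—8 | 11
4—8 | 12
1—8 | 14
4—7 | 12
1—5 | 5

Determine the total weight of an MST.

78

Kruskal's algorithm — process edges by increasing weight (ties by edge label):
1—5 (5): add — endpoints in different components.
5—8 (11): add — endpoints in different components.
2—3 (12): add — endpoints in different components.
4—7 (12): add — endpoints in different components.
4—8 (12): add — endpoints in different components.
1—4 (13): skip — 1 and 4 already connected.
1—6 (13): add — endpoints in different components.
3—4 (13): add — endpoints in different components.
MST edges: 1—5, 5—8, 2—3, 4—7, 4—8, 1—6, 3—4; total weight 5+11+12+12+12+13+13 = 78.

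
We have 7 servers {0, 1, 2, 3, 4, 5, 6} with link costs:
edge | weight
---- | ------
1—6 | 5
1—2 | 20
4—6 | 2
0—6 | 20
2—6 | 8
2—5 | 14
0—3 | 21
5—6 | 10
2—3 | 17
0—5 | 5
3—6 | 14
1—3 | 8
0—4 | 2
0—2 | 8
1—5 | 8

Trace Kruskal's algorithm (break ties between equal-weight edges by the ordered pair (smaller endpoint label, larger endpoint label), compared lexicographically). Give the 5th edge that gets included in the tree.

0-2

Kruskal: consider edges lightest-first.
0—4 (2): add — endpoints in different components.
4—6 (2): add — endpoints in different components.
0—5 (5): add — endpoints in different components.
1—6 (5): add — endpoints in different components.
0—2 (8): add — endpoints in different components.
1—3 (8): add — endpoints in different components.
The 5th edge added is 0—2.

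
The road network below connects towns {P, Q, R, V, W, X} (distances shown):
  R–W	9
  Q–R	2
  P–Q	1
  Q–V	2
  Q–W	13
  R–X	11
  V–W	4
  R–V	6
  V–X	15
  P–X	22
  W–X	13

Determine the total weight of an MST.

20

Sort edges by weight, then run Kruskal:
P–Q (1): add. Components now {V} {X} {P,Q} {R} {W}
Q–R (2): add. Components now {V} {X} {P,Q,R} {W}
Q–V (2): add. Components now {P,Q,R,V} {X} {W}
V–W (4): add. Components now {P,Q,R,V,W} {X}
R–V (6): skip — V and R already connected.
R–W (9): skip — R and W already connected.
R–X (11): add. Components now {P,Q,R,V,W,X}
MST edges: P–Q, Q–R, Q–V, V–W, R–X; total weight 1+2+2+4+11 = 20.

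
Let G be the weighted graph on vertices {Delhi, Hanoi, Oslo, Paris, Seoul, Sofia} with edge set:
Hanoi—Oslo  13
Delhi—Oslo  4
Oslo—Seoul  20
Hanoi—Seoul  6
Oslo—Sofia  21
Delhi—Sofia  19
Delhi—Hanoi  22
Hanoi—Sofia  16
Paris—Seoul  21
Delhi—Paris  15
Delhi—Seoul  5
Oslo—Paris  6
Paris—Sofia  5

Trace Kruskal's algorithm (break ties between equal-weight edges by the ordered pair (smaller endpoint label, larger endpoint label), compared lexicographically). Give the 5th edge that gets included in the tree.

Kruskal's algorithm — process edges by increasing weight (ties by edge label):
Delhi—Oslo (4): add. Components now {Paris} {Sofia} {Hanoi} {Seoul} {Delhi,Oslo}
Delhi—Seoul (5): add. Components now {Paris} {Sofia} {Hanoi} {Delhi,Oslo,Seoul}
Paris—Sofia (5): add. Components now {Paris,Sofia} {Hanoi} {Delhi,Oslo,Seoul}
Hanoi—Seoul (6): add. Components now {Paris,Sofia} {Delhi,Hanoi,Oslo,Seoul}
Oslo—Paris (6): add. Components now {Delhi,Hanoi,Oslo,Paris,Seoul,Sofia}
The 5th edge added is Oslo—Paris.

Oslo-Paris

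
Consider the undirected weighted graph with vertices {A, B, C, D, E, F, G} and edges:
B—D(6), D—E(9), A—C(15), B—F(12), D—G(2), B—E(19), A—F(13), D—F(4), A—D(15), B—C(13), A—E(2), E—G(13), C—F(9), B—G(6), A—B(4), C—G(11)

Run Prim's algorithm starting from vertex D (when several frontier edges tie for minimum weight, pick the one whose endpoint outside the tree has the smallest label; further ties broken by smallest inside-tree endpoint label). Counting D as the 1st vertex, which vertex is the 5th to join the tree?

Prim, starting at D.
Step 1: cheapest edge leaving the tree is D—G (2); add G.
Step 2: cheapest edge leaving the tree is D—F (4); add F.
Step 3: cheapest edge leaving the tree is B—D (6); add B.
Step 4: cheapest edge leaving the tree is A—B (4); add A.
Step 5: cheapest edge leaving the tree is A—E (2); add E.
Step 6: cheapest edge leaving the tree is C—F (9); add C.
Vertex order: D, G, F, B, A, E, C. The 5th vertex is A.

A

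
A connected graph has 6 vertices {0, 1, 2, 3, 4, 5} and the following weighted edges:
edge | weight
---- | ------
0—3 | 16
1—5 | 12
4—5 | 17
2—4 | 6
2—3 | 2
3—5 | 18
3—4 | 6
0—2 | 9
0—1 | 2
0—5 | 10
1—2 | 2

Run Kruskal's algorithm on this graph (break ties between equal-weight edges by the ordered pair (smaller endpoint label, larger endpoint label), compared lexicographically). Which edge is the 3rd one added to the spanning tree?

2-3

Kruskal: consider edges lightest-first.
0—1 (2): add — endpoints in different components.
1—2 (2): add — endpoints in different components.
2—3 (2): add — endpoints in different components.
2—4 (6): add — endpoints in different components.
3—4 (6): skip — 3 and 4 already connected.
0—2 (9): skip — 0 and 2 already connected.
0—5 (10): add — endpoints in different components.
The 3rd edge added is 2—3.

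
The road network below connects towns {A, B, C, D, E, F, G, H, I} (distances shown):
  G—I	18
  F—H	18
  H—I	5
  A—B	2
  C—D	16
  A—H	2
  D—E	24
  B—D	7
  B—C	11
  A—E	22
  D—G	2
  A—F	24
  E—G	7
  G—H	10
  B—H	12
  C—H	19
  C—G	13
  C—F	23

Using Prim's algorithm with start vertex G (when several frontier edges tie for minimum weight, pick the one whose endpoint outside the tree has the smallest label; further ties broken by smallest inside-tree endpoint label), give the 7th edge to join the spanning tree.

B-C

Prim's algorithm from G:
Step 1: cheapest edge leaving the tree is D—G (2); add D.
Step 2: cheapest edge leaving the tree is B—D (7); add B.
Step 3: cheapest edge leaving the tree is A—B (2); add A.
Step 4: cheapest edge leaving the tree is A—H (2); add H.
Step 5: cheapest edge leaving the tree is H—I (5); add I.
Step 6: cheapest edge leaving the tree is E—G (7); add E.
Step 7: cheapest edge leaving the tree is B—C (11); add C.
Step 8: cheapest edge leaving the tree is F—H (18); add F.
The 7th edge added is B—C.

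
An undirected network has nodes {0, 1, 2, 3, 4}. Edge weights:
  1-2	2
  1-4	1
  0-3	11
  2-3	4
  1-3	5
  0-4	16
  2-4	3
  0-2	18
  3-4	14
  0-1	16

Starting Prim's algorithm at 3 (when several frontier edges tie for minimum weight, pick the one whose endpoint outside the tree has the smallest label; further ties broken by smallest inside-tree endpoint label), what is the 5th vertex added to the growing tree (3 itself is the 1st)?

Grow the tree from 3 using Prim:
Step 1: cheapest edge leaving the tree is 2-3 (4); add 2.
Step 2: cheapest edge leaving the tree is 1-2 (2); add 1.
Step 3: cheapest edge leaving the tree is 1-4 (1); add 4.
Step 4: cheapest edge leaving the tree is 0-3 (11); add 0.
Vertex order: 3, 2, 1, 4, 0. The 5th vertex is 0.

0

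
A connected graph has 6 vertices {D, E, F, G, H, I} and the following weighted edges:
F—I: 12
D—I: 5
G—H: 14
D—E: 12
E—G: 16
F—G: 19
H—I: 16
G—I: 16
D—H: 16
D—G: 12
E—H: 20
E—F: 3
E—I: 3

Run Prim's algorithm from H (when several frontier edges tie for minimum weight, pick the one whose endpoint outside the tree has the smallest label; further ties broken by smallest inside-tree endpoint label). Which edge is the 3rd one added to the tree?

Prim, starting at H.
Step 1: frontier [G—H 14, D—H 16, H—I 16, E—H 20] → take G—H (14); add G.
Step 2: frontier [D—G 12, E—G 16, G—I 16, F—G 19, D—H 16, H—I 16, E—H 20] → take D—G (12); add D.
Step 3: frontier [D—I 5, D—E 12, E—G 16, G—I 16, F—G 19, H—I 16, E—H 20] → take D—I (5); add I.
Step 4: frontier [D—E 12, E—G 16, F—G 19, E—H 20, E—I 3, F—I 12] → take E—I (3); add E.
Step 5: frontier [E—F 3, F—G 19, F—I 12] → take E—F (3); add F.
The 3rd edge added is D—I.

D-I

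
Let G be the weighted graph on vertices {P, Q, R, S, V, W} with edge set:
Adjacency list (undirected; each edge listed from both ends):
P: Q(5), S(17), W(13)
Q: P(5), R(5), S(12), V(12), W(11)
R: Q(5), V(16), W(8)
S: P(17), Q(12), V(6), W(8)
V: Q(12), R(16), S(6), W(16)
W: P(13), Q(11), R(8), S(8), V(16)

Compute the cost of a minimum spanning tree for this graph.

Prim, starting at W.
Step 1: cheapest edge leaving the tree is R—W (8); add R.
Step 2: cheapest edge leaving the tree is Q—R (5); add Q.
Step 3: cheapest edge leaving the tree is P—Q (5); add P.
Step 4: cheapest edge leaving the tree is S—W (8); add S.
Step 5: cheapest edge leaving the tree is S—V (6); add V.
MST edges: R—W, Q—R, P—Q, S—W, S—V; total weight 8+5+5+8+6 = 32.

32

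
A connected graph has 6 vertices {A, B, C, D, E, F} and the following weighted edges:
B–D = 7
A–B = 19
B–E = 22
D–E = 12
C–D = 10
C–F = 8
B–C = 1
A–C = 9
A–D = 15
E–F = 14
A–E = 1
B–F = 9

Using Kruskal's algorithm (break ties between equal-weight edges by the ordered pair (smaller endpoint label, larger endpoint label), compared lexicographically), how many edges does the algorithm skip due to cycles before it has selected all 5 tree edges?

Kruskal: consider edges lightest-first.
A–E (1): add. Components now {A,E} {B} {C} {D} {F}
B–C (1): add. Components now {A,E} {B,C} {D} {F}
B–D (7): add. Components now {A,E} {B,C,D} {F}
C–F (8): add. Components now {A,E} {B,C,D,F}
A–C (9): add. Components now {A,B,C,D,E,F}
Edges rejected before the tree was complete: 0.

0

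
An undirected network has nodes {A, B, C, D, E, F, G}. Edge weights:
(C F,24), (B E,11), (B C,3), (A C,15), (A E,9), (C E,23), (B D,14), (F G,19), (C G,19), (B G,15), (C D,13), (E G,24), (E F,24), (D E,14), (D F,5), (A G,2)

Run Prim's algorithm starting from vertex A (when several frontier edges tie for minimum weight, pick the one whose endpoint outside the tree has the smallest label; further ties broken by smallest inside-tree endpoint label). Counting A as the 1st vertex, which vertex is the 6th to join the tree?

D

Prim, starting at A.
Step 1: cheapest edge leaving the tree is A G (2); add G.
Step 2: cheapest edge leaving the tree is A E (9); add E.
Step 3: cheapest edge leaving the tree is B E (11); add B.
Step 4: cheapest edge leaving the tree is B C (3); add C.
Step 5: cheapest edge leaving the tree is C D (13); add D.
Step 6: cheapest edge leaving the tree is D F (5); add F.
Vertex order: A, G, E, B, C, D, F. The 6th vertex is D.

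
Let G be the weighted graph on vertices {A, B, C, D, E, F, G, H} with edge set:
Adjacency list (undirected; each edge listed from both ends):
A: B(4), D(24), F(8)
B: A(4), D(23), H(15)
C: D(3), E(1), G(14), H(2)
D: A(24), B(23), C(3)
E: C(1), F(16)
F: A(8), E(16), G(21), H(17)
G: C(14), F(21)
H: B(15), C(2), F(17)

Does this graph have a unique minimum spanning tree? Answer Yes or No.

Kruskal's algorithm — process edges by increasing weight (ties by edge label):
C–E (1): add — endpoints in different components.
C–H (2): add — endpoints in different components.
C–D (3): add — endpoints in different components.
A–B (4): add — endpoints in different components.
A–F (8): add — endpoints in different components.
C–G (14): add — endpoints in different components.
B–H (15): add — endpoints in different components.
Every non-tree edge has weight strictly greater than the heaviest edge on the tree path between its endpoints, so the MST is unique.

Yes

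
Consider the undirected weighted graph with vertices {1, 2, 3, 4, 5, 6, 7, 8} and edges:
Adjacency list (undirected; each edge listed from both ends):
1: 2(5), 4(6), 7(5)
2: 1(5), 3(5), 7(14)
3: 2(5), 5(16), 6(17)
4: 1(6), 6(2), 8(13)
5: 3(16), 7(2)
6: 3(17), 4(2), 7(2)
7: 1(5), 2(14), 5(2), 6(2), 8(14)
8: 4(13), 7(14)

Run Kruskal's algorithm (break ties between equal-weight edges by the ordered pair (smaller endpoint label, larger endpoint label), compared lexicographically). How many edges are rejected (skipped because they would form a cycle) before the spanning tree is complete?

Sort edges by weight, then run Kruskal:
4 6 (2): add — endpoints in different components.
5 7 (2): add — endpoints in different components.
6 7 (2): add — endpoints in different components.
1 2 (5): add — endpoints in different components.
1 7 (5): add — endpoints in different components.
2 3 (5): add — endpoints in different components.
1 4 (6): skip — 1 and 4 already connected.
4 8 (13): add — endpoints in different components.
Edges rejected before the tree was complete: 1.

1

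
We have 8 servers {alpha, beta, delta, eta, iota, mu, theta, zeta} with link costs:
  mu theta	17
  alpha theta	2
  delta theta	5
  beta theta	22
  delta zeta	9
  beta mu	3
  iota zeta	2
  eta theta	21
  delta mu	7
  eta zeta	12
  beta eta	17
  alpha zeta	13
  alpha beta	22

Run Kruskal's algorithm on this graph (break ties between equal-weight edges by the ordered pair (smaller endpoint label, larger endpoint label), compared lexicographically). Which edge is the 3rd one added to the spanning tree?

Kruskal: consider edges lightest-first.
alpha theta (2): add — endpoints in different components.
iota zeta (2): add — endpoints in different components.
beta mu (3): add — endpoints in different components.
delta theta (5): add — endpoints in different components.
delta mu (7): add — endpoints in different components.
delta zeta (9): add — endpoints in different components.
eta zeta (12): add — endpoints in different components.
The 3rd edge added is beta mu.

beta-mu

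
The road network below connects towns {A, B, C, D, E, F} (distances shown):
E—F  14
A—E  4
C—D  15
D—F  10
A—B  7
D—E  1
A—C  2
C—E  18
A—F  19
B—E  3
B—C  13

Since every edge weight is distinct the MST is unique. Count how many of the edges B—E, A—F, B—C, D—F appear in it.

2

Kruskal: consider edges lightest-first.
D—E (1): add. Components now {A} {B} {C} {D,E} {F}
A—C (2): add. Components now {A,C} {B} {D,E} {F}
B—E (3): add. Components now {A,C} {B,D,E} {F}
A—E (4): add. Components now {A,B,C,D,E} {F}
A—B (7): skip — A and B already connected.
D—F (10): add. Components now {A,B,C,D,E,F}
MST edge set: {D—E, A—C, B—E, A—E, D—F}.
Of the listed edges, {B—E, D—F} are in the MST → 2.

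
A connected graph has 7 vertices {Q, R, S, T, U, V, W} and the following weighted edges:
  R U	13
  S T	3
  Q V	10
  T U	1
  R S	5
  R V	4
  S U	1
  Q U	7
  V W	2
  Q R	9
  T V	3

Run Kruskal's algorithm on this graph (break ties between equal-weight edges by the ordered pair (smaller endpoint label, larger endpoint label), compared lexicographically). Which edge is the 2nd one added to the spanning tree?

T-U

Kruskal: consider edges lightest-first.
S U (1): add. Components now {W} {R} {S,U} {V} {Q} {T}
T U (1): add. Components now {W} {R} {S,T,U} {V} {Q}
V W (2): add. Components now {V,W} {R} {S,T,U} {Q}
S T (3): skip — S and T already connected.
T V (3): add. Components now {S,T,U,V,W} {R} {Q}
R V (4): add. Components now {R,S,T,U,V,W} {Q}
R S (5): skip — R and S already connected.
Q U (7): add. Components now {Q,R,S,T,U,V,W}
The 2nd edge added is T U.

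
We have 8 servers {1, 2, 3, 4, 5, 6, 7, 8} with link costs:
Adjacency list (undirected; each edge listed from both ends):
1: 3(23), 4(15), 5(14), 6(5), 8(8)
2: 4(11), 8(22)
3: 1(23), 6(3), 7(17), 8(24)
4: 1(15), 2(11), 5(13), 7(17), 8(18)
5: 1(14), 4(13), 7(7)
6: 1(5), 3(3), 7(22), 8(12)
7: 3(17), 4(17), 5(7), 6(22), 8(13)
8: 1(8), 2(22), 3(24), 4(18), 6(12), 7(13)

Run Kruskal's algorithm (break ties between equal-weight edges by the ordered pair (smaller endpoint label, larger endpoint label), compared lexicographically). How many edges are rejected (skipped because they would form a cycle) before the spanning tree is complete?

Kruskal: consider edges lightest-first.
3 6 (3): add — endpoints in different components.
1 6 (5): add — endpoints in different components.
5 7 (7): add — endpoints in different components.
1 8 (8): add — endpoints in different components.
2 4 (11): add — endpoints in different components.
6 8 (12): skip — 6 and 8 already connected.
4 5 (13): add — endpoints in different components.
7 8 (13): add — endpoints in different components.
Edges rejected before the tree was complete: 1.

1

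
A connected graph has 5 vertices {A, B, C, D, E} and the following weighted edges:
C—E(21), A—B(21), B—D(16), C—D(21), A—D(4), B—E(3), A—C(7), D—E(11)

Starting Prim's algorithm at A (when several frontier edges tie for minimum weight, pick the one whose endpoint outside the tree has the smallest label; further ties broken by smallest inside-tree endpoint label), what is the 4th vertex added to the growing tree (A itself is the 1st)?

E

Grow the tree from A using Prim:
Step 1: frontier [A—D 4, A—C 7, A—B 21] → take A—D (4); add D.
Step 2: frontier [A—C 7, A—B 21, D—E 11, B—D 16, C—D 21] → take A—C (7); add C.
Step 3: frontier [A—B 21, C—E 21, D—E 11, B—D 16] → take D—E (11); add E.
Step 4: frontier [A—B 21, B—D 16, B—E 3] → take B—E (3); add B.
Vertex order: A, D, C, E, B. The 4th vertex is E.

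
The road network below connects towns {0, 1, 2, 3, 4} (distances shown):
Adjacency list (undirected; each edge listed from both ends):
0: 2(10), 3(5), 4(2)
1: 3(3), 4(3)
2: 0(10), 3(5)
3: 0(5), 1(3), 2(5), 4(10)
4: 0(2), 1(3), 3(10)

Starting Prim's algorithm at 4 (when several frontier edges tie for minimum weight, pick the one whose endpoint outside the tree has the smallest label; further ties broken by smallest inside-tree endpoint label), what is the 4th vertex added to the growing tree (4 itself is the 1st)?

3

Grow the tree from 4 using Prim:
Step 1: cheapest edge leaving the tree is 0—4 (2); add 0.
Step 2: cheapest edge leaving the tree is 1—4 (3); add 1.
Step 3: cheapest edge leaving the tree is 1—3 (3); add 3.
Step 4: cheapest edge leaving the tree is 2—3 (5); add 2.
Vertex order: 4, 0, 1, 3, 2. The 4th vertex is 3.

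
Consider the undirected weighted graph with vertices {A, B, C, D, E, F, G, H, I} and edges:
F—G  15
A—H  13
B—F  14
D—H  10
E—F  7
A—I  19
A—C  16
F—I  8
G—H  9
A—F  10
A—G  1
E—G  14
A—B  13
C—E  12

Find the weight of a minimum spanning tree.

70

Kruskal's algorithm — process edges by increasing weight (ties by edge label):
A—G (1): add — endpoints in different components.
E—F (7): add — endpoints in different components.
F—I (8): add — endpoints in different components.
G—H (9): add — endpoints in different components.
A—F (10): add — endpoints in different components.
D—H (10): add — endpoints in different components.
C—E (12): add — endpoints in different components.
A—B (13): add — endpoints in different components.
MST edges: A—G, E—F, F—I, G—H, A—F, D—H, C—E, A—B; total weight 1+7+8+9+10+10+12+13 = 70.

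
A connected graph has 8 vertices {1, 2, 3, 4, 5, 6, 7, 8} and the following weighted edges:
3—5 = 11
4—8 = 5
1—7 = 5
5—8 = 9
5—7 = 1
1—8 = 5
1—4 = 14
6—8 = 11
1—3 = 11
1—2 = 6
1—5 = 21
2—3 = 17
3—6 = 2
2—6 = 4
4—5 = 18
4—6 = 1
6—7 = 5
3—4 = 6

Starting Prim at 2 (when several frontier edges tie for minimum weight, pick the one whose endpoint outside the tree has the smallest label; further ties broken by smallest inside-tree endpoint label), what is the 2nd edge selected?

4-6

Grow the tree from 2 using Prim:
Step 1: cheapest edge leaving the tree is 2—6 (4); add 6.
Step 2: cheapest edge leaving the tree is 4—6 (1); add 4.
Step 3: cheapest edge leaving the tree is 3—6 (2); add 3.
Step 4: cheapest edge leaving the tree is 6—7 (5); add 7.
Step 5: cheapest edge leaving the tree is 5—7 (1); add 5.
Step 6: cheapest edge leaving the tree is 1—7 (5); add 1.
Step 7: cheapest edge leaving the tree is 1—8 (5); add 8.
The 2nd edge added is 4—6.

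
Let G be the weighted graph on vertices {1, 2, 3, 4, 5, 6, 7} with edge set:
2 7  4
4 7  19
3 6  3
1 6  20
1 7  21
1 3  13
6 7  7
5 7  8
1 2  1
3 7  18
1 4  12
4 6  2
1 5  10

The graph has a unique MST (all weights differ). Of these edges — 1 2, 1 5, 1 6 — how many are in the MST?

1

Kruskal: consider edges lightest-first.
1 2 (1): add. Components now {1,2} {3} {4} {5} {6} {7}
4 6 (2): add. Components now {1,2} {3} {4,6} {5} {7}
3 6 (3): add. Components now {1,2} {3,4,6} {5} {7}
2 7 (4): add. Components now {1,2,7} {3,4,6} {5}
6 7 (7): add. Components now {1,2,3,4,6,7} {5}
5 7 (8): add. Components now {1,2,3,4,5,6,7}
MST edge set: {1 2, 4 6, 3 6, 2 7, 6 7, 5 7}.
Of the listed edges, {1 2} are in the MST → 1.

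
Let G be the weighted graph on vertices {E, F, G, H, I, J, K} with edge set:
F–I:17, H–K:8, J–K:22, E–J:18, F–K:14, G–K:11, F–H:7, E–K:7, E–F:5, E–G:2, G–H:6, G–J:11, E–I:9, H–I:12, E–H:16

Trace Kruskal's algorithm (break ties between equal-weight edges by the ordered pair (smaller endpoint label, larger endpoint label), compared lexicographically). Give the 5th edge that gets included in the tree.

Kruskal: consider edges lightest-first.
E–G (2): add. Components now {E,G} {F} {H} {I} {J} {K}
E–F (5): add. Components now {E,F,G} {H} {I} {J} {K}
G–H (6): add. Components now {E,F,G,H} {I} {J} {K}
E–K (7): add. Components now {E,F,G,H,K} {I} {J}
F–H (7): skip — F and H already connected.
H–K (8): skip — H and K already connected.
E–I (9): add. Components now {E,F,G,H,I,K} {J}
G–J (11): add. Components now {E,F,G,H,I,J,K}
The 5th edge added is E–I.

E-I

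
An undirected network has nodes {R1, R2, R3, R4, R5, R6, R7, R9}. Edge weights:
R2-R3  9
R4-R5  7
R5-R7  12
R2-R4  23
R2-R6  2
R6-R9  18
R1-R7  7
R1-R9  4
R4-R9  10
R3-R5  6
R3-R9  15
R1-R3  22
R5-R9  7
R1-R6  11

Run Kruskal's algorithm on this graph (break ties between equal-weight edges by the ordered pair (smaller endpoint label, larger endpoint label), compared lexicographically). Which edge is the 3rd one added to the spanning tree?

Kruskal's algorithm — process edges by increasing weight (ties by edge label):
R2-R6 (2): add — endpoints in different components.
R1-R9 (4): add — endpoints in different components.
R3-R5 (6): add — endpoints in different components.
R1-R7 (7): add — endpoints in different components.
R4-R5 (7): add — endpoints in different components.
R5-R9 (7): add — endpoints in different components.
R2-R3 (9): add — endpoints in different components.
The 3rd edge added is R3-R5.

R3-R5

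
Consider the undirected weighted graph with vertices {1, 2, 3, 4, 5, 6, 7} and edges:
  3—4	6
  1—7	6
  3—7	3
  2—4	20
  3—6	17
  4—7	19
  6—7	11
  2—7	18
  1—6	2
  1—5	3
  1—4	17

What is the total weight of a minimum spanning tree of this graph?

Grow the tree from 2 using Prim:
Step 1: frontier [2—7 18, 2—4 20] → take 2—7 (18); add 7.
Step 2: frontier [2—4 20, 3—7 3, 1—7 6, 6—7 11, 4—7 19] → take 3—7 (3); add 3.
Step 3: frontier [2—4 20, 3—4 6, 3—6 17, 1—7 6, 6—7 11, 4—7 19] → take 1—7 (6); add 1.
Step 4: frontier [1—6 2, 1—5 3, 1—4 17, 2—4 20, 3—4 6, 3—6 17, 6—7 11, 4—7 19] → take 1—6 (2); add 6.
Step 5: frontier [1—5 3, 1—4 17, 2—4 20, 3—4 6, 4—7 19] → take 1—5 (3); add 5.
Step 6: frontier [1—4 17, 2—4 20, 3—4 6, 4—7 19] → take 3—4 (6); add 4.
MST edges: 2—7, 3—7, 1—7, 1—6, 1—5, 3—4; total weight 18+3+6+2+3+6 = 38.

38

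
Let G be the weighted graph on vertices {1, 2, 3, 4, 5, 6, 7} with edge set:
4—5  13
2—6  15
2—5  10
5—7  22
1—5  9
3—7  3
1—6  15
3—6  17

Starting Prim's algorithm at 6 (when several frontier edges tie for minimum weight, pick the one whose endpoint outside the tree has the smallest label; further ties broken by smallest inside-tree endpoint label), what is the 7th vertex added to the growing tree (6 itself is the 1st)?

7

Prim's algorithm from 6:
Step 1: frontier [1—6 15, 2—6 15, 3—6 17] → take 1—6 (15); add 1.
Step 2: frontier [1—5 9, 2—6 15, 3—6 17] → take 1—5 (9); add 5.
Step 3: frontier [2—5 10, 4—5 13, 5—7 22, 2—6 15, 3—6 17] → take 2—5 (10); add 2.
Step 4: frontier [4—5 13, 5—7 22, 3—6 17] → take 4—5 (13); add 4.
Step 5: frontier [5—7 22, 3—6 17] → take 3—6 (17); add 3.
Step 6: frontier [3—7 3, 5—7 22] → take 3—7 (3); add 7.
Vertex order: 6, 1, 5, 2, 4, 3, 7. The 7th vertex is 7.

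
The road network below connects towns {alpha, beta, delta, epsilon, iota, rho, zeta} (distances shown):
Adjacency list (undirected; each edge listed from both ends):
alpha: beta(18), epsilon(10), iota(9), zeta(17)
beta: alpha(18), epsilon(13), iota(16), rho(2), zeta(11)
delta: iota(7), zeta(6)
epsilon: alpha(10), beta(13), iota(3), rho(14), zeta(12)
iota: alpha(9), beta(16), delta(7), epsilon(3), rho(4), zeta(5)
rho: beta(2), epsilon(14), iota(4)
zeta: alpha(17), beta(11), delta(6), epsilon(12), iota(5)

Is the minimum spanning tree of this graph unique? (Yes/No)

Kruskal: consider edges lightest-first.
beta-rho (2): add. Components now {iota} {alpha} {delta} {beta,rho} {zeta} {epsilon}
epsilon-iota (3): add. Components now {epsilon,iota} {alpha} {delta} {beta,rho} {zeta}
iota-rho (4): add. Components now {beta,epsilon,iota,rho} {alpha} {delta} {zeta}
iota-zeta (5): add. Components now {beta,epsilon,iota,rho,zeta} {alpha} {delta}
delta-zeta (6): add. Components now {beta,delta,epsilon,iota,rho,zeta} {alpha}
delta-iota (7): skip — iota and delta already connected.
alpha-iota (9): add. Components now {alpha,beta,delta,epsilon,iota,rho,zeta}
Every non-tree edge has weight strictly greater than the heaviest edge on the tree path between its endpoints, so the MST is unique.

Yes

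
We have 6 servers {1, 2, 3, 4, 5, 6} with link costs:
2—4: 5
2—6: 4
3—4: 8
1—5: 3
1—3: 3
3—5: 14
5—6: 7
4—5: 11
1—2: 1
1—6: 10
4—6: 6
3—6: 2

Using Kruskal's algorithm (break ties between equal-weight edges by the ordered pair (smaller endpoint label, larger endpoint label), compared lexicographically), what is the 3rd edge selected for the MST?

1-3

Kruskal's algorithm — process edges by increasing weight (ties by edge label):
1—2 (1): add. Components now {1,2} {3} {4} {5} {6}
3—6 (2): add. Components now {1,2} {3,6} {4} {5}
1—3 (3): add. Components now {1,2,3,6} {4} {5}
1—5 (3): add. Components now {1,2,3,5,6} {4}
2—6 (4): skip — 2 and 6 already connected.
2—4 (5): add. Components now {1,2,3,4,5,6}
The 3rd edge added is 1—3.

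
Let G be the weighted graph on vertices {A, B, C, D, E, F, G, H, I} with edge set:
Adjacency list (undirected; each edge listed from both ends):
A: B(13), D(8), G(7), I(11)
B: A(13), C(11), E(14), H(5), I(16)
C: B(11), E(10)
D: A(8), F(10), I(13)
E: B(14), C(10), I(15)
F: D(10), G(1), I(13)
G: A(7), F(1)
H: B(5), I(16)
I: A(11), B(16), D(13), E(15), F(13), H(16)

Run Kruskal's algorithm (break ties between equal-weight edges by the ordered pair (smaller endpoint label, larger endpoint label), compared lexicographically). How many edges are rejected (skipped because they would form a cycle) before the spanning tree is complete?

1

Sort edges by weight, then run Kruskal:
F-G (1): add — endpoints in different components.
B-H (5): add — endpoints in different components.
A-G (7): add — endpoints in different components.
A-D (8): add — endpoints in different components.
C-E (10): add — endpoints in different components.
D-F (10): skip — D and F already connected.
A-I (11): add — endpoints in different components.
B-C (11): add — endpoints in different components.
A-B (13): add — endpoints in different components.
Edges rejected before the tree was complete: 1.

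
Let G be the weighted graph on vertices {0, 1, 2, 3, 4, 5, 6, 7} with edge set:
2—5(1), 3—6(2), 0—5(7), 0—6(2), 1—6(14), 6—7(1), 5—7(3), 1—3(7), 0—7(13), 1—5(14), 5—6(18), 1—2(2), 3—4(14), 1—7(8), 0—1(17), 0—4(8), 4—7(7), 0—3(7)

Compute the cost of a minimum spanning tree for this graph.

18

Prim's algorithm from 6:
Step 1: cheapest edge leaving the tree is 6—7 (1); add 7.
Step 2: cheapest edge leaving the tree is 0—6 (2); add 0.
Step 3: cheapest edge leaving the tree is 3—6 (2); add 3.
Step 4: cheapest edge leaving the tree is 5—7 (3); add 5.
Step 5: cheapest edge leaving the tree is 2—5 (1); add 2.
Step 6: cheapest edge leaving the tree is 1—2 (2); add 1.
Step 7: cheapest edge leaving the tree is 4—7 (7); add 4.
MST edges: 6—7, 0—6, 3—6, 5—7, 2—5, 1—2, 4—7; total weight 1+2+2+3+1+2+7 = 18.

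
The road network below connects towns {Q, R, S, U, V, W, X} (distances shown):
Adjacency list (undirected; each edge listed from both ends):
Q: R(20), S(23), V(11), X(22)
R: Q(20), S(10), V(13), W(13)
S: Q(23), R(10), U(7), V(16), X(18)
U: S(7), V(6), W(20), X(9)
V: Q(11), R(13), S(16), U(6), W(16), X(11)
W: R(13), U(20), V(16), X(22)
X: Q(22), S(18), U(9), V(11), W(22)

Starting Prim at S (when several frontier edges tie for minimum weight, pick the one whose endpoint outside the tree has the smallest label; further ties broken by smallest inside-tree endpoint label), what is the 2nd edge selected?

Prim's algorithm from S:
Step 1: cheapest edge leaving the tree is S U (7); add U.
Step 2: cheapest edge leaving the tree is U V (6); add V.
Step 3: cheapest edge leaving the tree is U X (9); add X.
Step 4: cheapest edge leaving the tree is R S (10); add R.
Step 5: cheapest edge leaving the tree is Q V (11); add Q.
Step 6: cheapest edge leaving the tree is R W (13); add W.
The 2nd edge added is U V.

U-V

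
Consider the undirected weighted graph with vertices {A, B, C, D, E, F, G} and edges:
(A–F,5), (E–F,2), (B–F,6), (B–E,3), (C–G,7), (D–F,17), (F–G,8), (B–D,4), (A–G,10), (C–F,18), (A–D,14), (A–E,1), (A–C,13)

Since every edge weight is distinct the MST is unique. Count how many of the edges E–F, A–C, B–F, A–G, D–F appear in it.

Sort edges by weight, then run Kruskal:
A–E (1): add. Components now {A,E} {B} {C} {D} {F} {G}
E–F (2): add. Components now {A,E,F} {B} {C} {D} {G}
B–E (3): add. Components now {A,B,E,F} {C} {D} {G}
B–D (4): add. Components now {A,B,D,E,F} {C} {G}
A–F (5): skip — A and F already connected.
B–F (6): skip — B and F already connected.
C–G (7): add. Components now {A,B,D,E,F} {C,G}
F–G (8): add. Components now {A,B,C,D,E,F,G}
MST edge set: {A–E, E–F, B–E, B–D, C–G, F–G}.
Of the listed edges, {E–F} are in the MST → 1.

1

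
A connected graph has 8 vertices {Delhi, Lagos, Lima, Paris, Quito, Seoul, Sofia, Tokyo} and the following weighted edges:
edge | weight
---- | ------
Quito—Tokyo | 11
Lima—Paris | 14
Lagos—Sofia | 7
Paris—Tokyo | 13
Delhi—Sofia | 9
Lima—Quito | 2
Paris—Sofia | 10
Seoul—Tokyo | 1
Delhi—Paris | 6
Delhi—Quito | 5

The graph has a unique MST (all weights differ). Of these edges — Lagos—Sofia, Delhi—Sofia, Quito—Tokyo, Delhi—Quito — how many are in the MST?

Sort edges by weight, then run Kruskal:
Seoul—Tokyo (1): add — endpoints in different components.
Lima—Quito (2): add — endpoints in different components.
Delhi—Quito (5): add — endpoints in different components.
Delhi—Paris (6): add — endpoints in different components.
Lagos—Sofia (7): add — endpoints in different components.
Delhi—Sofia (9): add — endpoints in different components.
Paris—Sofia (10): skip — Sofia and Paris already connected.
Quito—Tokyo (11): add — endpoints in different components.
MST edge set: {Seoul—Tokyo, Lima—Quito, Delhi—Quito, Delhi—Paris, Lagos—Sofia, Delhi—Sofia, Quito—Tokyo}.
Of the listed edges, {Lagos—Sofia, Delhi—Sofia, Quito—Tokyo, Delhi—Quito} are in the MST → 4.

4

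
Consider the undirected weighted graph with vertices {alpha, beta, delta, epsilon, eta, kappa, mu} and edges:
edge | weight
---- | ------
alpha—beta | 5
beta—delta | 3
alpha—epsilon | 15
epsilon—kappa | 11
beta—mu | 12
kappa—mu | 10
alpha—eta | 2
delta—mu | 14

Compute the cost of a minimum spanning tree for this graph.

Sort edges by weight, then run Kruskal:
alpha—eta (2): add. Components now {epsilon} {delta} {beta} {mu} {alpha,eta} {kappa}
beta—delta (3): add. Components now {epsilon} {beta,delta} {mu} {alpha,eta} {kappa}
alpha—beta (5): add. Components now {epsilon} {alpha,beta,delta,eta} {mu} {kappa}
kappa—mu (10): add. Components now {epsilon} {alpha,beta,delta,eta} {kappa,mu}
epsilon—kappa (11): add. Components now {epsilon,kappa,mu} {alpha,beta,delta,eta}
beta—mu (12): add. Components now {alpha,beta,delta,epsilon,eta,kappa,mu}
MST edges: alpha—eta, beta—delta, alpha—beta, kappa—mu, epsilon—kappa, beta—mu; total weight 2+3+5+10+11+12 = 43.

43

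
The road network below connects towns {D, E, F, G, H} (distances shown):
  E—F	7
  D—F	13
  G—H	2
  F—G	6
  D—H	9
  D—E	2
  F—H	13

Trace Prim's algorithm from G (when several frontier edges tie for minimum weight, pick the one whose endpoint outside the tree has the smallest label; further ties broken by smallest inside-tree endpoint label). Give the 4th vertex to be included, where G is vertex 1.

E

Grow the tree from G using Prim:
Step 1: cheapest edge leaving the tree is G—H (2); add H.
Step 2: cheapest edge leaving the tree is F—G (6); add F.
Step 3: cheapest edge leaving the tree is E—F (7); add E.
Step 4: cheapest edge leaving the tree is D—E (2); add D.
Vertex order: G, H, F, E, D. The 4th vertex is E.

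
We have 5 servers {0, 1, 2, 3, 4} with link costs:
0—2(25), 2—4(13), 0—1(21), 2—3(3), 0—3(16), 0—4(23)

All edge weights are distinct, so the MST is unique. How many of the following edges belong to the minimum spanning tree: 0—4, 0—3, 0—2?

1

Kruskal's algorithm — process edges by increasing weight (ties by edge label):
2—3 (3): add. Components now {0} {1} {2,3} {4}
2—4 (13): add. Components now {0} {1} {2,3,4}
0—3 (16): add. Components now {0,2,3,4} {1}
0—1 (21): add. Components now {0,1,2,3,4}
MST edge set: {2—3, 2—4, 0—3, 0—1}.
Of the listed edges, {0—3} are in the MST → 1.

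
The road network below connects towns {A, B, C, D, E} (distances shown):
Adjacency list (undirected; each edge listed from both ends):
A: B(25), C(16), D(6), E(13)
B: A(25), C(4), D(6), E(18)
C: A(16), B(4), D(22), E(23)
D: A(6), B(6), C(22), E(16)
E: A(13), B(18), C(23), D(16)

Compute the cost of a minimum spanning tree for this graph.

Kruskal: consider edges lightest-first.
B C (4): add — endpoints in different components.
A D (6): add — endpoints in different components.
B D (6): add — endpoints in different components.
A E (13): add — endpoints in different components.
MST edges: B C, A D, B D, A E; total weight 4+6+6+13 = 29.

29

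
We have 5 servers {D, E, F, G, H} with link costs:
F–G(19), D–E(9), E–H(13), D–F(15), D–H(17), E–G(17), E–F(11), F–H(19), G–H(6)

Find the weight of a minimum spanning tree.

39

Grow the tree from G using Prim:
Step 1: cheapest edge leaving the tree is G–H (6); add H.
Step 2: cheapest edge leaving the tree is E–H (13); add E.
Step 3: cheapest edge leaving the tree is D–E (9); add D.
Step 4: cheapest edge leaving the tree is E–F (11); add F.
MST edges: G–H, E–H, D–E, E–F; total weight 6+13+9+11 = 39.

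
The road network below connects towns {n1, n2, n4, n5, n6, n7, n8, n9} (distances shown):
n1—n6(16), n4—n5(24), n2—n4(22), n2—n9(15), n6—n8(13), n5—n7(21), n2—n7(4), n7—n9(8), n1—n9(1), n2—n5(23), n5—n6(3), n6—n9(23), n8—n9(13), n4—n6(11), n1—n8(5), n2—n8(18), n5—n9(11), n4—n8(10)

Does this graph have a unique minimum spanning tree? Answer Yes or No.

No

Kruskal's algorithm — process edges by increasing weight (ties by edge label):
n1—n9 (1): add — endpoints in different components.
n5—n6 (3): add — endpoints in different components.
n2—n7 (4): add — endpoints in different components.
n1—n8 (5): add — endpoints in different components.
n7—n9 (8): add — endpoints in different components.
n4—n8 (10): add — endpoints in different components.
n4—n6 (11): add — endpoints in different components.
Non-tree edge n5—n9 has weight 11, equal to the heaviest edge on its tree cycle — swapping gives another MST of the same weight. Not unique.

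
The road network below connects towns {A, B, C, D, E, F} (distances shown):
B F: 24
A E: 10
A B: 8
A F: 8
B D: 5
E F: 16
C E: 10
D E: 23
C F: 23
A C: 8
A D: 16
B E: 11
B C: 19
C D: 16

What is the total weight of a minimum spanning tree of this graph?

39

Sort edges by weight, then run Kruskal:
B D (5): add — endpoints in different components.
A B (8): add — endpoints in different components.
A C (8): add — endpoints in different components.
A F (8): add — endpoints in different components.
A E (10): add — endpoints in different components.
MST edges: B D, A B, A C, A F, A E; total weight 5+8+8+8+10 = 39.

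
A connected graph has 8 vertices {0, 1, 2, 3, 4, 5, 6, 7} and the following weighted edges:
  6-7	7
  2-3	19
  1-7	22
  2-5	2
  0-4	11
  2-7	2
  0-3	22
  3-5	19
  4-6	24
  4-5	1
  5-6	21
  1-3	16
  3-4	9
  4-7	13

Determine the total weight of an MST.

48

Kruskal's algorithm — process edges by increasing weight (ties by edge label):
4-5 (1): add — endpoints in different components.
2-5 (2): add — endpoints in different components.
2-7 (2): add — endpoints in different components.
6-7 (7): add — endpoints in different components.
3-4 (9): add — endpoints in different components.
0-4 (11): add — endpoints in different components.
4-7 (13): skip — 4 and 7 already connected.
1-3 (16): add — endpoints in different components.
MST edges: 4-5, 2-5, 2-7, 6-7, 3-4, 0-4, 1-3; total weight 1+2+2+7+9+11+16 = 48.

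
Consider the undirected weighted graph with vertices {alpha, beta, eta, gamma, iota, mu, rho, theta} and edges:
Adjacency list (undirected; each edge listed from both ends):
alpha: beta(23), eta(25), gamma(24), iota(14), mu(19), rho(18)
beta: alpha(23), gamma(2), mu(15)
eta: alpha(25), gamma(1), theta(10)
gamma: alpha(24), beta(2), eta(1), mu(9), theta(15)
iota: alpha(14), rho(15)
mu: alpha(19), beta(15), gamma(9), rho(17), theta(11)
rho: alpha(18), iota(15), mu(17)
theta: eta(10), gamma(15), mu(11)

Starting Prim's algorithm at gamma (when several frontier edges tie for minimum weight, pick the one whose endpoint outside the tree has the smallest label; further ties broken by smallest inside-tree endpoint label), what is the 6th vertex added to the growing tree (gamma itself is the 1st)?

rho

Prim, starting at gamma.
Step 1: cheapest edge leaving the tree is eta–gamma (1); add eta.
Step 2: cheapest edge leaving the tree is beta–gamma (2); add beta.
Step 3: cheapest edge leaving the tree is gamma–mu (9); add mu.
Step 4: cheapest edge leaving the tree is eta–theta (10); add theta.
Step 5: cheapest edge leaving the tree is mu–rho (17); add rho.
Step 6: cheapest edge leaving the tree is iota–rho (15); add iota.
Step 7: cheapest edge leaving the tree is alpha–iota (14); add alpha.
Vertex order: gamma, eta, beta, mu, theta, rho, iota, alpha. The 6th vertex is rho.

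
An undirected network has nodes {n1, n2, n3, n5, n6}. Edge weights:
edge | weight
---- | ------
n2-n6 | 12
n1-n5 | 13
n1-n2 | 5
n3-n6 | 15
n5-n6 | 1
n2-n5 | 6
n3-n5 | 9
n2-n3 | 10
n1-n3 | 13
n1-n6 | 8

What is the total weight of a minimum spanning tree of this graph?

21

Sort edges by weight, then run Kruskal:
n5-n6 (1): add — endpoints in different components.
n1-n2 (5): add — endpoints in different components.
n2-n5 (6): add — endpoints in different components.
n1-n6 (8): skip — n6 and n1 already connected.
n3-n5 (9): add — endpoints in different components.
MST edges: n5-n6, n1-n2, n2-n5, n3-n5; total weight 1+5+6+9 = 21.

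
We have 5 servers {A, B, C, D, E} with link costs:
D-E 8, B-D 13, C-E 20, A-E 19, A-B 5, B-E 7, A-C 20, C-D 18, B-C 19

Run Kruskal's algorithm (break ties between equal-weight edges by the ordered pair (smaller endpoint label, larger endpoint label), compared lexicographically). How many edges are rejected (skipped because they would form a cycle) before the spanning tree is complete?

Sort edges by weight, then run Kruskal:
A-B (5): add — endpoints in different components.
B-E (7): add — endpoints in different components.
D-E (8): add — endpoints in different components.
B-D (13): skip — B and D already connected.
C-D (18): add — endpoints in different components.
Edges rejected before the tree was complete: 1.

1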